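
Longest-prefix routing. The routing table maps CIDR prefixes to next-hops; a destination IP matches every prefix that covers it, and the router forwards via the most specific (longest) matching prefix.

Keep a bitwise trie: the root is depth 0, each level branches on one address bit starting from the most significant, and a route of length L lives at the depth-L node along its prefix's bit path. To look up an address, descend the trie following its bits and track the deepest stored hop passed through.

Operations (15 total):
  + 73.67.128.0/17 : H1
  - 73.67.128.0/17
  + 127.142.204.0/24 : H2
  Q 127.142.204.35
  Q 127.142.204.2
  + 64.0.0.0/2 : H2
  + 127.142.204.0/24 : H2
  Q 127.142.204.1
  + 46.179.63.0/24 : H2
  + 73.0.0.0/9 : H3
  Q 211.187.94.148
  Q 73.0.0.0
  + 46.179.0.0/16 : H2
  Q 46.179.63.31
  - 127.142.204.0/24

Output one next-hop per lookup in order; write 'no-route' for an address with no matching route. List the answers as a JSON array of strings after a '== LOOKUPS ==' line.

Apply in order:
  add 73.67.128.0/17 -> H1 at depth 17
  - 73.67.128.0/17 clear@17
  add 127.142.204.0/24 -> H2 at depth 24
  Q 127.142.204.35: descend 011111111000111011001100 ; hops seen [H2] ; pick H2
  Q 127.142.204.2: descend 011111111000111011001100 ; hops seen [H2] ; pick H2
  add 64.0.0.0/2 -> H2 at depth 2
  add 127.142.204.0/24 -> H2 at depth 24
  Q 127.142.204.1: descend 011111111000111011001100 ; hops seen [H2,H2] ; pick H2
  add 46.179.63.0/24 -> H2 at depth 24
  add 73.0.0.0/9 -> H3 at depth 9
  Q 211.187.94.148: descend ε ; hops seen [∅] ; pick no-route
  Q 73.0.0.0: descend 010010010 ; hops seen [H2,H3] ; pick H3
  add 46.179.0.0/16 -> H2 at depth 16
  Q 46.179.63.31: descend 001011101011001100111111 ; hops seen [H2,H2] ; pick H2
  - 127.142.204.0/24 clear@24

== LOOKUPS ==
["H2","H2","H2","no-route","H3","H2"]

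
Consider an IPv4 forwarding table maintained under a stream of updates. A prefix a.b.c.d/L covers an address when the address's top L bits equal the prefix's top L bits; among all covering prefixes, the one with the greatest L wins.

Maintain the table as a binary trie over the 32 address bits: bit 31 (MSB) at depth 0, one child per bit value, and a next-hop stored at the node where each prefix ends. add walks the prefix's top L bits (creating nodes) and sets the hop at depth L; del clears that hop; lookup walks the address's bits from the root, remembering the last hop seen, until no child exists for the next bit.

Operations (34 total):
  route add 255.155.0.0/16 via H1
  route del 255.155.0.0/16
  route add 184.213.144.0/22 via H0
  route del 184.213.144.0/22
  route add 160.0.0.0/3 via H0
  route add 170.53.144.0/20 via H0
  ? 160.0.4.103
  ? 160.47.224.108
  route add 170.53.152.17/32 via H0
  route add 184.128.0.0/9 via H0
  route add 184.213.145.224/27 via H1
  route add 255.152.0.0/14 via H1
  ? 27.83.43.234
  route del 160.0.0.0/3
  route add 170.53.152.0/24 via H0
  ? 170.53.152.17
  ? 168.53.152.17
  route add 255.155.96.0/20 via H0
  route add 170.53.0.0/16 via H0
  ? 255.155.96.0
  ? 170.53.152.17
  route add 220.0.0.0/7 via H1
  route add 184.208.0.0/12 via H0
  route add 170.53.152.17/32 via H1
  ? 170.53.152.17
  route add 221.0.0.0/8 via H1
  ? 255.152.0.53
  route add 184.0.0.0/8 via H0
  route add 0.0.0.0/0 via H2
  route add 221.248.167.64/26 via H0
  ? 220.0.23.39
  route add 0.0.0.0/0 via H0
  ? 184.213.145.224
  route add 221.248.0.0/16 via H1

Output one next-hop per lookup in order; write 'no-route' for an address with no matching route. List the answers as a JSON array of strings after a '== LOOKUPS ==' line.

Apply in order:
  + 255.155.0.0/16 (H1) depth=16
  - 255.155.0.0/16 clear@16
  + 184.213.144.0/22 (H0) depth=22
  - 184.213.144.0/22 clear@22
  + 160.0.0.0/3 (H0) depth=3
  + 170.53.144.0/20 (H0) depth=20
  lookup 160.0.4.103: bits 1010 walk d0:-→d1:-→d2:-→d3:H0→d4:- -> H0
  lookup 160.47.224.108: bits 1010 walk d0:-→d1:-→d2:-→d3:H0→d4:- -> H0
  + 170.53.152.17/32 (H0) depth=32
  + 184.128.0.0/9 (H0) depth=9
  + 184.213.145.224/27 (H1) depth=27
  + 255.152.0.0/14 (H1) depth=14
  lookup 27.83.43.234: bits ε walk d0:- -> no-route
  - 160.0.0.0/3 clear@3
  + 170.53.152.0/24 (H0) depth=24
  lookup 170.53.152.17: bits 10101010001101011001100000010001 walk d0:-→d1:-→d2:-→d3:-→d4:-→d5:-→d6:-→d7:-→d8:-→d9:-→d10:-→d11:-→d12:-→d13:-→d14:-→d15:-→d16:-→d17:-→d18:-→d19:-→d20:H0→d21:-→d22:-→d23:-→d24:H0→d25:-→d26:-→d27:-→d28:-→d29:-→d30:-→d31:-→d32:H0 -> H0
  lookup 168.53.152.17: bits 101010 walk d0:-→d1:-→d2:-→d3:-→d4:-→d5:-→d6:- -> no-route
  + 255.155.96.0/20 (H0) depth=20
  + 170.53.0.0/16 (H0) depth=16
  lookup 255.155.96.0: bits 11111111100110110110 walk d0:-→d1:-→d2:-→d3:-→d4:-→d5:-→d6:-→d7:-→d8:-→d9:-→d10:-→d11:-→d12:-→d13:-→d14:H1→d15:-→d16:-→d17:-→d18:-→d19:-→d20:H0 -> H0
  lookup 170.53.152.17: bits 10101010001101011001100000010001 walk d0:-→d1:-→d2:-→d3:-→d4:-→d5:-→d6:-→d7:-→d8:-→d9:-→d10:-→d11:-→d12:-→d13:-→d14:-→d15:-→d16:H0→d17:-→d18:-→d19:-→d20:H0→d21:-→d22:-→d23:-→d24:H0→d25:-→d26:-→d27:-→d28:-→d29:-→d30:-→d31:-→d32:H0 -> H0
  + 220.0.0.0/7 (H1) depth=7
  + 184.208.0.0/12 (H0) depth=12
  + 170.53.152.17/32 (H1) depth=32
  lookup 170.53.152.17: bits 10101010001101011001100000010001 walk d0:-→d1:-→d2:-→d3:-→d4:-→d5:-→d6:-→d7:-→d8:-→d9:-→d10:-→d11:-→d12:-→d13:-→d14:-→d15:-→d16:H0→d17:-→d18:-→d19:-→d20:H0→d21:-→d22:-→d23:-→d24:H0→d25:-→d26:-→d27:-→d28:-→d29:-→d30:-→d31:-→d32:H1 -> H1
  + 221.0.0.0/8 (H1) depth=8
  lookup 255.152.0.53: bits 11111111100110 walk d0:-→d1:-→d2:-→d3:-→d4:-→d5:-→d6:-→d7:-→d8:-→d9:-→d10:-→d11:-→d12:-→d13:-→d14:H1 -> H1
  + 184.0.0.0/8 (H0) depth=8
  + 0.0.0.0/0 (H2) depth=0
  + 221.248.167.64/26 (H0) depth=26
  lookup 220.0.23.39: bits 1101110 walk d0:H2→d1:-→d2:-→d3:-→d4:-→d5:-→d6:-→d7:H1 -> H1
  + 0.0.0.0/0 (H0) depth=0
  lookup 184.213.145.224: bits 101110001101010110010001111 walk d0:H0→d1:-→d2:-→d3:-→d4:-→d5:-→d6:-→d7:-→d8:H0→d9:H0→d10:-→d11:-→d12:H0→d13:-→d14:-→d15:-→d16:-→d17:-→d18:-→d19:-→d20:-→d21:-→d22:-→d23:-→d24:-→d25:-→d26:-→d27:H1 -> H1
  + 221.248.0.0/16 (H1) depth=16

== LOOKUPS ==
["H0","H0","no-route","H0","no-route","H0","H0","H1","H1","H1","H1"]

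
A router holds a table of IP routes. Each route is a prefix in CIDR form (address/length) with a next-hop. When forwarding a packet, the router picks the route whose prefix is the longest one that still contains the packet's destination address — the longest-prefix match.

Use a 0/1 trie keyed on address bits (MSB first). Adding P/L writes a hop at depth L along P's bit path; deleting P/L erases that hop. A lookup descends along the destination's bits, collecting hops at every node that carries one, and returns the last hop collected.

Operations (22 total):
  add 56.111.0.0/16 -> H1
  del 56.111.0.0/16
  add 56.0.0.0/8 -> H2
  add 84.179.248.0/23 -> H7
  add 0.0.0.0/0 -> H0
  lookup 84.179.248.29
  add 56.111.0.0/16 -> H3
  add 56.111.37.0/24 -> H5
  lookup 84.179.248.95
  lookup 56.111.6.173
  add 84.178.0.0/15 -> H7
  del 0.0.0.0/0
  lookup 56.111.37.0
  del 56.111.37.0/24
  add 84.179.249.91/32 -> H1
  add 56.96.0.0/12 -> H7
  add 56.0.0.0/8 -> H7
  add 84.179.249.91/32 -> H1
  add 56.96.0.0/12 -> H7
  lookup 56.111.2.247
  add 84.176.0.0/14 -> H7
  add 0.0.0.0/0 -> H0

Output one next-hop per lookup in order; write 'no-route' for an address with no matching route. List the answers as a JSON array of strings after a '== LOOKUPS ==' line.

Process each operation:
  + 56.111.0.0/16 (H1) depth=16
  del 56.111.0.0/16 (clear depth 16)
  + 56.0.0.0/8 (H2) depth=8
  + 84.179.248.0/23 (H7) depth=23
  + 0.0.0.0/0 (H0) depth=0
  Q 84.179.248.29: descend 01010100101100111111100 ; hops seen [H0,H7] ; pick H7
  + 56.111.0.0/16 (H3) depth=16
  + 56.111.37.0/24 (H5) depth=24
  Q 84.179.248.95: descend 01010100101100111111100 ; hops seen [H0,H7] ; pick H7
  Q 56.111.6.173: descend 001110000110111100 ; hops seen [H0,H2,H3] ; pick H3
  + 84.178.0.0/15 (H7) depth=15
  del 0.0.0.0/0 (clear depth 0)
  Q 56.111.37.0: descend 001110000110111100100101 ; hops seen [H2,H3,H5] ; pick H5
  del 56.111.37.0/24 (clear depth 24)
  + 84.179.249.91/32 (H1) depth=32
  + 56.96.0.0/12 (H7) depth=12
  + 56.0.0.0/8 (H7) depth=8
  + 84.179.249.91/32 (H1) depth=32
  + 56.96.0.0/12 (H7) depth=12
  Q 56.111.2.247: descend 001110000110111100 ; hops seen [H7,H7,H3] ; pick H3
  + 84.176.0.0/14 (H7) depth=14
  + 0.0.0.0/0 (H0) depth=0

== LOOKUPS ==
["H7","H7","H3","H5","H3"]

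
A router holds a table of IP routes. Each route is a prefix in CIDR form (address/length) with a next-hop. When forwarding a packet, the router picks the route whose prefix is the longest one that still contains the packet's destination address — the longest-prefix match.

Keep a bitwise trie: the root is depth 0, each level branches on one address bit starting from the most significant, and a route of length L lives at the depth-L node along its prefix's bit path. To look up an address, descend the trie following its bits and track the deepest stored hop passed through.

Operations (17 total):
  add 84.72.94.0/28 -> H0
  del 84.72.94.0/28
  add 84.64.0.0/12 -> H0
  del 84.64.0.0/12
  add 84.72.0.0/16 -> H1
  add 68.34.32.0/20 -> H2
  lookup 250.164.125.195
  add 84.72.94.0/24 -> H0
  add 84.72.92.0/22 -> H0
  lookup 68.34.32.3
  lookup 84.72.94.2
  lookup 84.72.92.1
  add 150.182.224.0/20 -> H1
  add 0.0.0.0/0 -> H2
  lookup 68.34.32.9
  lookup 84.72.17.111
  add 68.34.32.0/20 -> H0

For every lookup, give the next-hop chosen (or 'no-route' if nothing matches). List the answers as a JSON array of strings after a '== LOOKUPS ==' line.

Trace:
  add 84.72.94.0/28 -> H0 at depth 28
  del 84.72.94.0/28 (clear depth 28)
  add 84.64.0.0/12 -> H0 at depth 12
  del 84.64.0.0/12 (clear depth 12)
  add 84.72.0.0/16 -> H1 at depth 16
  add 68.34.32.0/20 -> H2 at depth 20
  Q 250.164.125.195: descend ε ; hops seen [∅] ; pick no-route
  add 84.72.94.0/24 -> H0 at depth 24
  add 84.72.92.0/22 -> H0 at depth 22
  Q 68.34.32.3: descend 01000100001000100010 ; hops seen [H2] ; pick H2
  Q 84.72.94.2: descend 0101010001001000010111100000 ; hops seen [H1,H0,H0] ; pick H0
  Q 84.72.92.1: descend 0101010001001000010111 ; hops seen [H1,H0] ; pick H0
  add 150.182.224.0/20 -> H1 at depth 20
  add 0.0.0.0/0 -> H2 at depth 0
  Q 68.34.32.9: descend 01000100001000100010 ; hops seen [H2,H2] ; pick H2
  Q 84.72.17.111: descend 01010100010010000 ; hops seen [H2,H1] ; pick H1
  add 68.34.32.0/20 -> H0 at depth 20

== LOOKUPS ==
["no-route","H2","H0","H0","H2","H1"]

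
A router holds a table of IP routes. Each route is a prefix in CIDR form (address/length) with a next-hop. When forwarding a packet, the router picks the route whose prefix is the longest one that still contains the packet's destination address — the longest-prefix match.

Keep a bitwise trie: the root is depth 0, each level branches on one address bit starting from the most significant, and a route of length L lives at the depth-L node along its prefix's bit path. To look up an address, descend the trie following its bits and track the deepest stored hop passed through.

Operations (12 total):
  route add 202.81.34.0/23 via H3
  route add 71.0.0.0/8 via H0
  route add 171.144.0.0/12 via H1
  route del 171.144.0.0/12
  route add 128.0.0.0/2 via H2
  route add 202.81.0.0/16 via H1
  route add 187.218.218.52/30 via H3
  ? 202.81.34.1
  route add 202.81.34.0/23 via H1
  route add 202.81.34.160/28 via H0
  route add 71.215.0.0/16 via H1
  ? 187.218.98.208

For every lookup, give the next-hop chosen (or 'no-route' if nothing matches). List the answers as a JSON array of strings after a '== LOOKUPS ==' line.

Process each operation:
  add 202.81.34.0/23 -> H3 at depth 23
  add 71.0.0.0/8 -> H0 at depth 8
  add 171.144.0.0/12 -> H1 at depth 12
  - 171.144.0.0/12 clear@12
  add 128.0.0.0/2 -> H2 at depth 2
  add 202.81.0.0/16 -> H1 at depth 16
  add 187.218.218.52/30 -> H3 at depth 30
  lookup 202.81.34.1: bits 11001010010100010010001 walk d0:-→d1:-→d2:-→d3:-→d4:-→d5:-→d6:-→d7:-→d8:-→d9:-→d10:-→d11:-→d12:-→d13:-→d14:-→d15:-→d16:H1→d17:-→d18:-→d19:-→d20:-→d21:-→d22:-→d23:H3 -> H3
  add 202.81.34.0/23 -> H1 at depth 23
  add 202.81.34.160/28 -> H0 at depth 28
  add 71.215.0.0/16 -> H1 at depth 16
  lookup 187.218.98.208: bits 1011101111011010 walk d0:-→d1:-→d2:H2→d3:-→d4:-→d5:-→d6:-→d7:-→d8:-→d9:-→d10:-→d11:-→d12:-→d13:-→d14:-→d15:-→d16:- -> H2

== LOOKUPS ==
["H3","H2"]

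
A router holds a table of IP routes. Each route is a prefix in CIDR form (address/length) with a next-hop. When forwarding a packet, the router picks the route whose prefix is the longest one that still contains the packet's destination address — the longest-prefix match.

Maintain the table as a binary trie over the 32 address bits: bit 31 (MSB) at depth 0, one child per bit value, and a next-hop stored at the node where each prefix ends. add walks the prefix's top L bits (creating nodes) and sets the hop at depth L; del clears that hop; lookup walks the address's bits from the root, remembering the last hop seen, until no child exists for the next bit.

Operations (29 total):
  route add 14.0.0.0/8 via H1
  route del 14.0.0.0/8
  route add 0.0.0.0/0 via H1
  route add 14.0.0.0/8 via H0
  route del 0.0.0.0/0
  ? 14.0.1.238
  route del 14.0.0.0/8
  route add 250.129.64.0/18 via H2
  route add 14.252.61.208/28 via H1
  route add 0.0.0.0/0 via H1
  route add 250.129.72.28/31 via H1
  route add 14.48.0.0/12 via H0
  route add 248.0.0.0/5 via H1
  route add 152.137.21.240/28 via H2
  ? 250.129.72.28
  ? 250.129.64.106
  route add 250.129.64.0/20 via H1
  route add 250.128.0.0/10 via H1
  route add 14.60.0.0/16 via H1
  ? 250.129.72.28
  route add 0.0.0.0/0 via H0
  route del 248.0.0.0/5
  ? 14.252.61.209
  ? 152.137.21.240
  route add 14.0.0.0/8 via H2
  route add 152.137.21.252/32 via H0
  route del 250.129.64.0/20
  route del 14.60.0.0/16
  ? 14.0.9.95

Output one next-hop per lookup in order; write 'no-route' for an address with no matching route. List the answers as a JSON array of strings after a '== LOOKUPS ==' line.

Trace:
  add 14.0.0.0/8 -> H1 at depth 8
  del 14.0.0.0/8 (clear depth 8)
  add 0.0.0.0/0 -> H1 at depth 0
  add 14.0.0.0/8 -> H0 at depth 8
  del 0.0.0.0/0 (clear depth 0)
  lookup 14.0.1.238: bits 00001110 walk d0:-→d1:-→d2:-→d3:-→d4:-→d5:-→d6:-→d7:-→d8:H0 -> H0
  del 14.0.0.0/8 (clear depth 8)
  add 250.129.64.0/18 -> H2 at depth 18
  add 14.252.61.208/28 -> H1 at depth 28
  add 0.0.0.0/0 -> H1 at depth 0
  add 250.129.72.28/31 -> H1 at depth 31
  add 14.48.0.0/12 -> H0 at depth 12
  add 248.0.0.0/5 -> H1 at depth 5
  add 152.137.21.240/28 -> H2 at depth 28
  lookup 250.129.72.28: bits 1111101010000001010010000001110 walk d0:H1→d1:-→d2:-→d3:-→d4:-→d5:H1→d6:-→d7:-→d8:-→d9:-→d10:-→d11:-→d12:-→d13:-→d14:-→d15:-→d16:-→d17:-→d18:H2→d19:-→d20:-→d21:-→d22:-→d23:-→d24:-→d25:-→d26:-→d27:-→d28:-→d29:-→d30:-→d31:H1 -> H1
  lookup 250.129.64.106: bits 11111010100000010100 walk d0:H1→d1:-→d2:-→d3:-→d4:-→d5:H1→d6:-→d7:-→d8:-→d9:-→d10:-→d11:-→d12:-→d13:-→d14:-→d15:-→d16:-→d17:-→d18:H2→d19:-→d20:- -> H2
  add 250.129.64.0/20 -> H1 at depth 20
  add 250.128.0.0/10 -> H1 at depth 10
  add 14.60.0.0/16 -> H1 at depth 16
  lookup 250.129.72.28: bits 1111101010000001010010000001110 walk d0:H1→d1:-→d2:-→d3:-→d4:-→d5:H1→d6:-→d7:-→d8:-→d9:-→d10:H1→d11:-→d12:-→d13:-→d14:-→d15:-→d16:-→d17:-→d18:H2→d19:-→d20:H1→d21:-→d22:-→d23:-→d24:-→d25:-→d26:-→d27:-→d28:-→d29:-→d30:-→d31:H1 -> H1
  add 0.0.0.0/0 -> H0 at depth 0
  del 248.0.0.0/5 (clear depth 5)
  lookup 14.252.61.209: bits 0000111011111100001111011101 walk d0:H0→d1:-→d2:-→d3:-→d4:-→d5:-→d6:-→d7:-→d8:-→d9:-→d10:-→d11:-→d12:-→d13:-→d14:-→d15:-→d16:-→d17:-→d18:-→d19:-→d20:-→d21:-→d22:-→d23:-→d24:-→d25:-→d26:-→d27:-→d28:H1 -> H1
  lookup 152.137.21.240: bits 1001100010001001000101011111 walk d0:H0→d1:-→d2:-→d3:-→d4:-→d5:-→d6:-→d7:-→d8:-→d9:-→d10:-→d11:-→d12:-→d13:-→d14:-→d15:-→d16:-→d17:-→d18:-→d19:-→d20:-→d21:-→d22:-→d23:-→d24:-→d25:-→d26:-→d27:-→d28:H2 -> H2
  add 14.0.0.0/8 -> H2 at depth 8
  add 152.137.21.252/32 -> H0 at depth 32
  del 250.129.64.0/20 (clear depth 20)
  del 14.60.0.0/16 (clear depth 16)
  lookup 14.0.9.95: bits 0000111000 walk d0:H0→d1:-→d2:-→d3:-→d4:-→d5:-→d6:-→d7:-→d8:H2→d9:-→d10:- -> H2

== LOOKUPS ==
["H0","H1","H2","H1","H1","H2","H2"]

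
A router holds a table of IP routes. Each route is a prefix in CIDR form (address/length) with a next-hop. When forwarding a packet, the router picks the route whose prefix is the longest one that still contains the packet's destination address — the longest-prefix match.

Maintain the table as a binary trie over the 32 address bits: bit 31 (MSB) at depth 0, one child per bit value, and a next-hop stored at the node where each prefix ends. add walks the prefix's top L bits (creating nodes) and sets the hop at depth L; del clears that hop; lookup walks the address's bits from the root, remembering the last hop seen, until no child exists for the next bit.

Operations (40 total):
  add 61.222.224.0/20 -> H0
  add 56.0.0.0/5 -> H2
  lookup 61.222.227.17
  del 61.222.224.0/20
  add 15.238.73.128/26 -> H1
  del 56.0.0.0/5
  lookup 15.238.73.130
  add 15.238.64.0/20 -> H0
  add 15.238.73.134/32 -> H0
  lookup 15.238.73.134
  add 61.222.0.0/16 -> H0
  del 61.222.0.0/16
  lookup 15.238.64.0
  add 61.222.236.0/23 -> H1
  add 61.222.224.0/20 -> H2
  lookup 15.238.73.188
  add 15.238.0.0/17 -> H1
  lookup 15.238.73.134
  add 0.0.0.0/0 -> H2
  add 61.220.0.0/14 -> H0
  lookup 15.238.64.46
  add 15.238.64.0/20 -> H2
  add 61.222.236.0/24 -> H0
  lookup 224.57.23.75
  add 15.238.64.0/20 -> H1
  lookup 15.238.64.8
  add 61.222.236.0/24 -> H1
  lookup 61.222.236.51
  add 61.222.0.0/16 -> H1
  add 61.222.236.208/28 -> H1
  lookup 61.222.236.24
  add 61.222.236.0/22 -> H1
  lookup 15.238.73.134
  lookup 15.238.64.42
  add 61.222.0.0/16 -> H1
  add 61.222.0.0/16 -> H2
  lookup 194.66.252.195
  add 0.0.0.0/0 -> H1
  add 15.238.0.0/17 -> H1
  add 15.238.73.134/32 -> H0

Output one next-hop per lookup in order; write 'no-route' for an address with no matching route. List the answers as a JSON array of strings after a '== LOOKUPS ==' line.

Trace:
  add 61.222.224.0/20 -> H0 at depth 20
  add 56.0.0.0/5 -> H2 at depth 5
  Q 61.222.227.17: descend 00111101110111101110 ; hops seen [H2,H0] ; pick H0
  - 61.222.224.0/20 clear@20
  add 15.238.73.128/26 -> H1 at depth 26
  - 56.0.0.0/5 clear@5
  Q 15.238.73.130: descend 00001111111011100100100110 ; hops seen [H1] ; pick H1
  add 15.238.64.0/20 -> H0 at depth 20
  add 15.238.73.134/32 -> H0 at depth 32
  Q 15.238.73.134: descend 00001111111011100100100110000110 ; hops seen [H0,H1,H0] ; pick H0
  add 61.222.0.0/16 -> H0 at depth 16
  - 61.222.0.0/16 clear@16
  Q 15.238.64.0: descend 00001111111011100100 ; hops seen [H0] ; pick H0
  add 61.222.236.0/23 -> H1 at depth 23
  add 61.222.224.0/20 -> H2 at depth 20
  Q 15.238.73.188: descend 00001111111011100100100110 ; hops seen [H0,H1] ; pick H1
  add 15.238.0.0/17 -> H1 at depth 17
  Q 15.238.73.134: descend 00001111111011100100100110000110 ; hops seen [H1,H0,H1,H0] ; pick H0
  add 0.0.0.0/0 -> H2 at depth 0
  add 61.220.0.0/14 -> H0 at depth 14
  Q 15.238.64.46: descend 00001111111011100100 ; hops seen [H2,H1,H0] ; pick H0
  add 15.238.64.0/20 -> H2 at depth 20
  add 61.222.236.0/24 -> H0 at depth 24
  Q 224.57.23.75: descend ε ; hops seen [H2] ; pick H2
  add 15.238.64.0/20 -> H1 at depth 20
  Q 15.238.64.8: descend 00001111111011100100 ; hops seen [H2,H1,H1] ; pick H1
  add 61.222.236.0/24 -> H1 at depth 24
  Q 61.222.236.51: descend 001111011101111011101100 ; hops seen [H2,H0,H2,H1,H1] ; pick H1
  add 61.222.0.0/16 -> H1 at depth 16
  add 61.222.236.208/28 -> H1 at depth 28
  Q 61.222.236.24: descend 001111011101111011101100 ; hops seen [H2,H0,H1,H2,H1,H1] ; pick H1
  add 61.222.236.0/22 -> H1 at depth 22
  Q 15.238.73.134: descend 00001111111011100100100110000110 ; hops seen [H2,H1,H1,H1,H0] ; pick H0
  Q 15.238.64.42: descend 00001111111011100100 ; hops seen [H2,H1,H1] ; pick H1
  add 61.222.0.0/16 -> H1 at depth 16
  add 61.222.0.0/16 -> H2 at depth 16
  Q 194.66.252.195: descend ε ; hops seen [H2] ; pick H2
  add 0.0.0.0/0 -> H1 at depth 0
  add 15.238.0.0/17 -> H1 at depth 17
  add 15.238.73.134/32 -> H0 at depth 32

== LOOKUPS ==
["H0","H1","H0","H0","H1","H0","H0","H2","H1","H1","H1","H0","H1","H2"]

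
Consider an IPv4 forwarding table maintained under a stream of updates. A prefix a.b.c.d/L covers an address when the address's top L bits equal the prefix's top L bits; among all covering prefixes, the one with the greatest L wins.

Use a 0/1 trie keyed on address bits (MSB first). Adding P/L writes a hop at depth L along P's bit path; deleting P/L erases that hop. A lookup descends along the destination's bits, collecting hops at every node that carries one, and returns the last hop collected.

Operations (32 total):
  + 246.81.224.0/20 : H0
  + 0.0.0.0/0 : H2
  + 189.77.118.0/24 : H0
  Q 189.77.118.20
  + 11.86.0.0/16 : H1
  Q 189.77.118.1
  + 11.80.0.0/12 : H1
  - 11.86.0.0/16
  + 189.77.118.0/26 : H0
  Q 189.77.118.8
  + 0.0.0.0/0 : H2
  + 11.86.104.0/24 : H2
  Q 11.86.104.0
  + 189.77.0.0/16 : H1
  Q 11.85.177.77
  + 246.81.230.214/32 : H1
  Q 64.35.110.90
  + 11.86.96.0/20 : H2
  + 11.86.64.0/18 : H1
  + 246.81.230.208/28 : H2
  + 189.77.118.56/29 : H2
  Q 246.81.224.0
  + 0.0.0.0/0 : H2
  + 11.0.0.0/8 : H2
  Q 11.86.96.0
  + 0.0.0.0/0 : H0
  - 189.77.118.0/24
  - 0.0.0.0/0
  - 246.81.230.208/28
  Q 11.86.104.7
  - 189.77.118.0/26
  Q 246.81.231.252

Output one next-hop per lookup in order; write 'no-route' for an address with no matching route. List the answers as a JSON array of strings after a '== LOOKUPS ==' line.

Process each operation:
  add 246.81.224.0/20 -> H0 at depth 20
  add 0.0.0.0/0 -> H2 at depth 0
  add 189.77.118.0/24 -> H0 at depth 24
  ? 189.77.118.20  path d0:H2→d1:-→d2:-→d3:-→d4:-→d5:-→d6:-→d7:-→d8:-→d9:-→d10:-→d11:-→d12:-→d13:-→d14:-→d15:-→d16:-→d17:-→d18:-→d19:-→d20:-→d21:-→d22:-→d23:-→d24:H0  best=H0
  add 11.86.0.0/16 -> H1 at depth 16
  ? 189.77.118.1  path d0:H2→d1:-→d2:-→d3:-→d4:-→d5:-→d6:-→d7:-→d8:-→d9:-→d10:-→d11:-→d12:-→d13:-→d14:-→d15:-→d16:-→d17:-→d18:-→d19:-→d20:-→d21:-→d22:-→d23:-→d24:H0  best=H0
  add 11.80.0.0/12 -> H1 at depth 12
  del 11.86.0.0/16 (clear depth 16)
  add 189.77.118.0/26 -> H0 at depth 26
  ? 189.77.118.8  path d0:H2→d1:-→d2:-→d3:-→d4:-→d5:-→d6:-→d7:-→d8:-→d9:-→d10:-→d11:-→d12:-→d13:-→d14:-→d15:-→d16:-→d17:-→d18:-→d19:-→d20:-→d21:-→d22:-→d23:-→d24:H0→d25:-→d26:H0  best=H0
  add 0.0.0.0/0 -> H2 at depth 0
  add 11.86.104.0/24 -> H2 at depth 24
  ? 11.86.104.0  path d0:H2→d1:-→d2:-→d3:-→d4:-→d5:-→d6:-→d7:-→d8:-→d9:-→d10:-→d11:-→d12:H1→d13:-→d14:-→d15:-→d16:-→d17:-→d18:-→d19:-→d20:-→d21:-→d22:-→d23:-→d24:H2  best=H2
  add 189.77.0.0/16 -> H1 at depth 16
  ? 11.85.177.77  path d0:H2→d1:-→d2:-→d3:-→d4:-→d5:-→d6:-→d7:-→d8:-→d9:-→d10:-→d11:-→d12:H1→d13:-→d14:-  best=H1
  add 246.81.230.214/32 -> H1 at depth 32
  ? 64.35.110.90  path d0:H2→d1:-  best=H2
  add 11.86.96.0/20 -> H2 at depth 20
  add 11.86.64.0/18 -> H1 at depth 18
  add 246.81.230.208/28 -> H2 at depth 28
  add 189.77.118.56/29 -> H2 at depth 29
  ? 246.81.224.0  path d0:H2→d1:-→d2:-→d3:-→d4:-→d5:-→d6:-→d7:-→d8:-→d9:-→d10:-→d11:-→d12:-→d13:-→d14:-→d15:-→d16:-→d17:-→d18:-→d19:-→d20:H0→d21:-  best=H0
  add 0.0.0.0/0 -> H2 at depth 0
  add 11.0.0.0/8 -> H2 at depth 8
  ? 11.86.96.0  path d0:H2→d1:-→d2:-→d3:-→d4:-→d5:-→d6:-→d7:-→d8:H2→d9:-→d10:-→d11:-→d12:H1→d13:-→d14:-→d15:-→d16:-→d17:-→d18:H1→d19:-→d20:H2  best=H2
  add 0.0.0.0/0 -> H0 at depth 0
  del 189.77.118.0/24 (clear depth 24)
  del 0.0.0.0/0 (clear depth 0)
  del 246.81.230.208/28 (clear depth 28)
  ? 11.86.104.7  path d0:-→d1:-→d2:-→d3:-→d4:-→d5:-→d6:-→d7:-→d8:H2→d9:-→d10:-→d11:-→d12:H1→d13:-→d14:-→d15:-→d16:-→d17:-→d18:H1→d19:-→d20:H2→d21:-→d22:-→d23:-→d24:H2  best=H2
  del 189.77.118.0/26 (clear depth 26)
  ? 246.81.231.252  path d0:-→d1:-→d2:-→d3:-→d4:-→d5:-→d6:-→d7:-→d8:-→d9:-→d10:-→d11:-→d12:-→d13:-→d14:-→d15:-→d16:-→d17:-→d18:-→d19:-→d20:H0→d21:-→d22:-→d23:-  best=H0

== LOOKUPS ==
["H0","H0","H0","H2","H1","H2","H0","H2","H2","H0"]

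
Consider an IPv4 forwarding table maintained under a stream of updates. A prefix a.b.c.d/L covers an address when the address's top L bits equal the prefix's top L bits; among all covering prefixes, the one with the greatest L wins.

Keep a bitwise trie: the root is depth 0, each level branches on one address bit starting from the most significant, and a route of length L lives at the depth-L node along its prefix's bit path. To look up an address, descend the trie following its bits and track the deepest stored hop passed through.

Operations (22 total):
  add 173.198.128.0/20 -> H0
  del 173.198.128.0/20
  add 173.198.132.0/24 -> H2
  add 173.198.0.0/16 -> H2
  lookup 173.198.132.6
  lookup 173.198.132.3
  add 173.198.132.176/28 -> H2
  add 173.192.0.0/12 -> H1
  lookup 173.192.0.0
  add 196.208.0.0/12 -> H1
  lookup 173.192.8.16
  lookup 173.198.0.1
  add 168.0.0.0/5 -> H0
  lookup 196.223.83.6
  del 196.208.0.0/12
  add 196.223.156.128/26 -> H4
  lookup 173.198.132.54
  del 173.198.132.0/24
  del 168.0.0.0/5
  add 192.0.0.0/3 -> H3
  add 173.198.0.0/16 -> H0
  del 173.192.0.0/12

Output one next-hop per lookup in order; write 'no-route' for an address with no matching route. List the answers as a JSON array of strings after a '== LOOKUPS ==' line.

Process each operation:
  add 173.198.128.0/20 -> H0 at depth 20
  - 173.198.128.0/20 clear@20
  add 173.198.132.0/24 -> H2 at depth 24
  add 173.198.0.0/16 -> H2 at depth 16
  lookup 173.198.132.6: bits 101011011100011010000100 walk d0:-→d1:-→d2:-→d3:-→d4:-→d5:-→d6:-→d7:-→d8:-→d9:-→d10:-→d11:-→d12:-→d13:-→d14:-→d15:-→d16:H2→d17:-→d18:-→d19:-→d20:-→d21:-→d22:-→d23:-→d24:H2 -> H2
  lookup 173.198.132.3: bits 101011011100011010000100 walk d0:-→d1:-→d2:-→d3:-→d4:-→d5:-→d6:-→d7:-→d8:-→d9:-→d10:-→d11:-→d12:-→d13:-→d14:-→d15:-→d16:H2→d17:-→d18:-→d19:-→d20:-→d21:-→d22:-→d23:-→d24:H2 -> H2
  add 173.198.132.176/28 -> H2 at depth 28
  add 173.192.0.0/12 -> H1 at depth 12
  lookup 173.192.0.0: bits 1010110111000 walk d0:-→d1:-→d2:-→d3:-→d4:-→d5:-→d6:-→d7:-→d8:-→d9:-→d10:-→d11:-→d12:H1→d13:- -> H1
  add 196.208.0.0/12 -> H1 at depth 12
  lookup 173.192.8.16: bits 1010110111000 walk d0:-→d1:-→d2:-→d3:-→d4:-→d5:-→d6:-→d7:-→d8:-→d9:-→d10:-→d11:-→d12:H1→d13:- -> H1
  lookup 173.198.0.1: bits 1010110111000110 walk d0:-→d1:-→d2:-→d3:-→d4:-→d5:-→d6:-→d7:-→d8:-→d9:-→d10:-→d11:-→d12:H1→d13:-→d14:-→d15:-→d16:H2 -> H2
  add 168.0.0.0/5 -> H0 at depth 5
  lookup 196.223.83.6: bits 110001001101 walk d0:-→d1:-→d2:-→d3:-→d4:-→d5:-→d6:-→d7:-→d8:-→d9:-→d10:-→d11:-→d12:H1 -> H1
  - 196.208.0.0/12 clear@12
  add 196.223.156.128/26 -> H4 at depth 26
  lookup 173.198.132.54: bits 101011011100011010000100 walk d0:-→d1:-→d2:-→d3:-→d4:-→d5:H0→d6:-→d7:-→d8:-→d9:-→d10:-→d11:-→d12:H1→d13:-→d14:-→d15:-→d16:H2→d17:-→d18:-→d19:-→d20:-→d21:-→d22:-→d23:-→d24:H2 -> H2
  - 173.198.132.0/24 clear@24
  - 168.0.0.0/5 clear@5
  add 192.0.0.0/3 -> H3 at depth 3
  add 173.198.0.0/16 -> H0 at depth 16
  - 173.192.0.0/12 clear@12

== LOOKUPS ==
["H2","H2","H1","H1","H2","H1","H2"]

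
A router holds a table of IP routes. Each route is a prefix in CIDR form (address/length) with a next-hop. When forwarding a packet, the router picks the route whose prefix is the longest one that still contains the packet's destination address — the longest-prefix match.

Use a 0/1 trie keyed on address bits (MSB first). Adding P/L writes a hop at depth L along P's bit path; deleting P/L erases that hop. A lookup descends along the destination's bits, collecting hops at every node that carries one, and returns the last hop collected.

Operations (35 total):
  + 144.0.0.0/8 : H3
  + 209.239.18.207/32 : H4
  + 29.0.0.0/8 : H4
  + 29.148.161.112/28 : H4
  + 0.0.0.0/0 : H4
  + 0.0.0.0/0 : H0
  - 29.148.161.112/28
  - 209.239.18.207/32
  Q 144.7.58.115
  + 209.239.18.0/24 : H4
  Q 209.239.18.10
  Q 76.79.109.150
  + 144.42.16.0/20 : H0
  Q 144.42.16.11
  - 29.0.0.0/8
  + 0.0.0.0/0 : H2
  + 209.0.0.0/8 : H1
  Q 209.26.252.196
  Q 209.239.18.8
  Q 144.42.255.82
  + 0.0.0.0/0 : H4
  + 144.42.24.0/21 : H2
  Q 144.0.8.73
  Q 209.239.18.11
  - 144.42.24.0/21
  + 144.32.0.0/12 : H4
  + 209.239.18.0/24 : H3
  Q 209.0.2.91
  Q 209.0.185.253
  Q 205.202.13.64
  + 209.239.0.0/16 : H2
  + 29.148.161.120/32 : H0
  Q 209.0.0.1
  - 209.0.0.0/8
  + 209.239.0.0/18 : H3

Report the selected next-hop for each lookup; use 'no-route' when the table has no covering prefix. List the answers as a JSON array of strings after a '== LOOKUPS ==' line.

Trace:
  + 144.0.0.0/8 (H3) depth=8
  + 209.239.18.207/32 (H4) depth=32
  + 29.0.0.0/8 (H4) depth=8
  + 29.148.161.112/28 (H4) depth=28
  + 0.0.0.0/0 (H4) depth=0
  + 0.0.0.0/0 (H0) depth=0
  del 29.148.161.112/28 (clear depth 28)
  del 209.239.18.207/32 (clear depth 32)
  lookup 144.7.58.115: bits 10010000 walk d0:H0→d1:-→d2:-→d3:-→d4:-→d5:-→d6:-→d7:-→d8:H3 -> H3
  + 209.239.18.0/24 (H4) depth=24
  lookup 209.239.18.10: bits 110100011110111100010010 walk d0:H0→d1:-→d2:-→d3:-→d4:-→d5:-→d6:-→d7:-→d8:-→d9:-→d10:-→d11:-→d12:-→d13:-→d14:-→d15:-→d16:-→d17:-→d18:-→d19:-→d20:-→d21:-→d22:-→d23:-→d24:H4 -> H4
  lookup 76.79.109.150: bits 0 walk d0:H0→d1:- -> H0
  + 144.42.16.0/20 (H0) depth=20
  lookup 144.42.16.11: bits 10010000001010100001 walk d0:H0→d1:-→d2:-→d3:-→d4:-→d5:-→d6:-→d7:-→d8:H3→d9:-→d10:-→d11:-→d12:-→d13:-→d14:-→d15:-→d16:-→d17:-→d18:-→d19:-→d20:H0 -> H0
  del 29.0.0.0/8 (clear depth 8)
  + 0.0.0.0/0 (H2) depth=0
  + 209.0.0.0/8 (H1) depth=8
  lookup 209.26.252.196: bits 11010001 walk d0:H2→d1:-→d2:-→d3:-→d4:-→d5:-→d6:-→d7:-→d8:H1 -> H1
  lookup 209.239.18.8: bits 110100011110111100010010 walk d0:H2→d1:-→d2:-→d3:-→d4:-→d5:-→d6:-→d7:-→d8:H1→d9:-→d10:-→d11:-→d12:-→d13:-→d14:-→d15:-→d16:-→d17:-→d18:-→d19:-→d20:-→d21:-→d22:-→d23:-→d24:H4 -> H4
  lookup 144.42.255.82: bits 1001000000101010 walk d0:H2→d1:-→d2:-→d3:-→d4:-→d5:-→d6:-→d7:-→d8:H3→d9:-→d10:-→d11:-→d12:-→d13:-→d14:-→d15:-→d16:- -> H3
  + 0.0.0.0/0 (H4) depth=0
  + 144.42.24.0/21 (H2) depth=21
  lookup 144.0.8.73: bits 1001000000 walk d0:H4→d1:-→d2:-→d3:-→d4:-→d5:-→d6:-→d7:-→d8:H3→d9:-→d10:- -> H3
  lookup 209.239.18.11: bits 110100011110111100010010 walk d0:H4→d1:-→d2:-→d3:-→d4:-→d5:-→d6:-→d7:-→d8:H1→d9:-→d10:-→d11:-→d12:-→d13:-→d14:-→d15:-→d16:-→d17:-→d18:-→d19:-→d20:-→d21:-→d22:-→d23:-→d24:H4 -> H4
  del 144.42.24.0/21 (clear depth 21)
  + 144.32.0.0/12 (H4) depth=12
  + 209.239.18.0/24 (H3) depth=24
  lookup 209.0.2.91: bits 11010001 walk d0:H4→d1:-→d2:-→d3:-→d4:-→d5:-→d6:-→d7:-→d8:H1 -> H1
  lookup 209.0.185.253: bits 11010001 walk d0:H4→d1:-→d2:-→d3:-→d4:-→d5:-→d6:-→d7:-→d8:H1 -> H1
  lookup 205.202.13.64: bits 110 walk d0:H4→d1:-→d2:-→d3:- -> H4
  + 209.239.0.0/16 (H2) depth=16
  + 29.148.161.120/32 (H0) depth=32
  lookup 209.0.0.1: bits 11010001 walk d0:H4→d1:-→d2:-→d3:-→d4:-→d5:-→d6:-→d7:-→d8:H1 -> H1
  del 209.0.0.0/8 (clear depth 8)
  + 209.239.0.0/18 (H3) depth=18

== LOOKUPS ==
["H3","H4","H0","H0","H1","H4","H3","H3","H4","H1","H1","H4","H1"]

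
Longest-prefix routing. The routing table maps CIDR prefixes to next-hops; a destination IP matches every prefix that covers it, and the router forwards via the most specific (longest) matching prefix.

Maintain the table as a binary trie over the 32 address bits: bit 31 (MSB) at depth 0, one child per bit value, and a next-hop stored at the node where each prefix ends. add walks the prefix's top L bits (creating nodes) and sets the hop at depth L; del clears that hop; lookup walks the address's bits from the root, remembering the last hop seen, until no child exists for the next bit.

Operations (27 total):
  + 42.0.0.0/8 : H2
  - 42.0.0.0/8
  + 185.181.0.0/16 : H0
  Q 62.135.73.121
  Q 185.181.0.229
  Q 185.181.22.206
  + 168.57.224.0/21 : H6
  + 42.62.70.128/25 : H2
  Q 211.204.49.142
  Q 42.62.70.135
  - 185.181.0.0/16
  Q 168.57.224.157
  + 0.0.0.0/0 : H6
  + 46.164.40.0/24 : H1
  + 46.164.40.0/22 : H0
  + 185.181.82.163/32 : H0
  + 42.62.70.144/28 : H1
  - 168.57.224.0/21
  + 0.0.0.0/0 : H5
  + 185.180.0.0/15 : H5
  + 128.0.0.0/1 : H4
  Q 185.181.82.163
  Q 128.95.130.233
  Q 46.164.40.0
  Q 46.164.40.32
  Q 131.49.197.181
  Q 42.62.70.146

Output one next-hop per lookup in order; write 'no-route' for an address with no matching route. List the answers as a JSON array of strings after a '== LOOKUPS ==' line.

Trace:
  + 42.0.0.0/8 (H2) depth=8
  del 42.0.0.0/8 (clear depth 8)
  + 185.181.0.0/16 (H0) depth=16
  ? 62.135.73.121  path d0:-→d1:-→d2:-→d3:-  best=no-route
  ? 185.181.0.229  path d0:-→d1:-→d2:-→d3:-→d4:-→d5:-→d6:-→d7:-→d8:-→d9:-→d10:-→d11:-→d12:-→d13:-→d14:-→d15:-→d16:H0  best=H0
  ? 185.181.22.206  path d0:-→d1:-→d2:-→d3:-→d4:-→d5:-→d6:-→d7:-→d8:-→d9:-→d10:-→d11:-→d12:-→d13:-→d14:-→d15:-→d16:H0  best=H0
  + 168.57.224.0/21 (H6) depth=21
  + 42.62.70.128/25 (H2) depth=25
  ? 211.204.49.142  path d0:-→d1:-  best=no-route
  ? 42.62.70.135  path d0:-→d1:-→d2:-→d3:-→d4:-→d5:-→d6:-→d7:-→d8:-→d9:-→d10:-→d11:-→d12:-→d13:-→d14:-→d15:-→d16:-→d17:-→d18:-→d19:-→d20:-→d21:-→d22:-→d23:-→d24:-→d25:H2  best=H2
  del 185.181.0.0/16 (clear depth 16)
  ? 168.57.224.157  path d0:-→d1:-→d2:-→d3:-→d4:-→d5:-→d6:-→d7:-→d8:-→d9:-→d10:-→d11:-→d12:-→d13:-→d14:-→d15:-→d16:-→d17:-→d18:-→d19:-→d20:-→d21:H6  best=H6
  + 0.0.0.0/0 (H6) depth=0
  + 46.164.40.0/24 (H1) depth=24
  + 46.164.40.0/22 (H0) depth=22
  + 185.181.82.163/32 (H0) depth=32
  + 42.62.70.144/28 (H1) depth=28
  del 168.57.224.0/21 (clear depth 21)
  + 0.0.0.0/0 (H5) depth=0
  + 185.180.0.0/15 (H5) depth=15
  + 128.0.0.0/1 (H4) depth=1
  ? 185.181.82.163  path d0:H5→d1:H4→d2:-→d3:-→d4:-→d5:-→d6:-→d7:-→d8:-→d9:-→d10:-→d11:-→d12:-→d13:-→d14:-→d15:H5→d16:-→d17:-→d18:-→d19:-→d20:-→d21:-→d22:-→d23:-→d24:-→d25:-→d26:-→d27:-→d28:-→d29:-→d30:-→d31:-→d32:H0  best=H0
  ? 128.95.130.233  path d0:H5→d1:H4→d2:-  best=H4
  ? 46.164.40.0  path d0:H5→d1:-→d2:-→d3:-→d4:-→d5:-→d6:-→d7:-→d8:-→d9:-→d10:-→d11:-→d12:-→d13:-→d14:-→d15:-→d16:-→d17:-→d18:-→d19:-→d20:-→d21:-→d22:H0→d23:-→d24:H1  best=H1
  ? 46.164.40.32  path d0:H5→d1:-→d2:-→d3:-→d4:-→d5:-→d6:-→d7:-→d8:-→d9:-→d10:-→d11:-→d12:-→d13:-→d14:-→d15:-→d16:-→d17:-→d18:-→d19:-→d20:-→d21:-→d22:H0→d23:-→d24:H1  best=H1
  ? 131.49.197.181  path d0:H5→d1:H4→d2:-  best=H4
  ? 42.62.70.146  path d0:H5→d1:-→d2:-→d3:-→d4:-→d5:-→d6:-→d7:-→d8:-→d9:-→d10:-→d11:-→d12:-→d13:-→d14:-→d15:-→d16:-→d17:-→d18:-→d19:-→d20:-→d21:-→d22:-→d23:-→d24:-→d25:H2→d26:-→d27:-→d28:H1  best=H1

== LOOKUPS ==
["no-route","H0","H0","no-route","H2","H6","H0","H4","H1","H1","H4","H1"]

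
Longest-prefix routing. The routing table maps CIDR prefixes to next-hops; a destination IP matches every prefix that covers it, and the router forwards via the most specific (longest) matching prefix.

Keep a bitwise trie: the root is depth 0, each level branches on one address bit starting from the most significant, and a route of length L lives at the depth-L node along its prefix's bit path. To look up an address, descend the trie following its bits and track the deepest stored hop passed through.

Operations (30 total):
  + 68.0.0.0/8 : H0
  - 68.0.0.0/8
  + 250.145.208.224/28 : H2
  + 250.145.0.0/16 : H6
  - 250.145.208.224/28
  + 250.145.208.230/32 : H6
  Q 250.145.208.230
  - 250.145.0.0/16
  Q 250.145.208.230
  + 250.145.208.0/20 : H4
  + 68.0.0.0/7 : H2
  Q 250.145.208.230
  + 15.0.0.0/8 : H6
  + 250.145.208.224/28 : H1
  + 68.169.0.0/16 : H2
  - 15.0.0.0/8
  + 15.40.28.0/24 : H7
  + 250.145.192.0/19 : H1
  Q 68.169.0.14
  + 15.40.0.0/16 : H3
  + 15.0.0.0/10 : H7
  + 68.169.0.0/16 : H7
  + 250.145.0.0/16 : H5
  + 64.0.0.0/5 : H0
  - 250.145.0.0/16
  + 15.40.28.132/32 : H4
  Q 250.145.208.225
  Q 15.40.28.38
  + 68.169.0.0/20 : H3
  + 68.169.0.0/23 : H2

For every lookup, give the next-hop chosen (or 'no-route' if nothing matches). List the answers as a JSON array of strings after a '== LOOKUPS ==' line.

Apply in order:
  add 68.0.0.0/8 -> H0 at depth 8
  - 68.0.0.0/8 clear@8
  add 250.145.208.224/28 -> H2 at depth 28
  add 250.145.0.0/16 -> H6 at depth 16
  - 250.145.208.224/28 clear@28
  add 250.145.208.230/32 -> H6 at depth 32
  ? 250.145.208.230  path d0:-→d1:-→d2:-→d3:-→d4:-→d5:-→d6:-→d7:-→d8:-→d9:-→d10:-→d11:-→d12:-→d13:-→d14:-→d15:-→d16:H6→d17:-→d18:-→d19:-→d20:-→d21:-→d22:-→d23:-→d24:-→d25:-→d26:-→d27:-→d28:-→d29:-→d30:-→d31:-→d32:H6  best=H6
  - 250.145.0.0/16 clear@16
  ? 250.145.208.230  path d0:-→d1:-→d2:-→d3:-→d4:-→d5:-→d6:-→d7:-→d8:-→d9:-→d10:-→d11:-→d12:-→d13:-→d14:-→d15:-→d16:-→d17:-→d18:-→d19:-→d20:-→d21:-→d22:-→d23:-→d24:-→d25:-→d26:-→d27:-→d28:-→d29:-→d30:-→d31:-→d32:H6  best=H6
  add 250.145.208.0/20 -> H4 at depth 20
  add 68.0.0.0/7 -> H2 at depth 7
  ? 250.145.208.230  path d0:-→d1:-→d2:-→d3:-→d4:-→d5:-→d6:-→d7:-→d8:-→d9:-→d10:-→d11:-→d12:-→d13:-→d14:-→d15:-→d16:-→d17:-→d18:-→d19:-→d20:H4→d21:-→d22:-→d23:-→d24:-→d25:-→d26:-→d27:-→d28:-→d29:-→d30:-→d31:-→d32:H6  best=H6
  add 15.0.0.0/8 -> H6 at depth 8
  add 250.145.208.224/28 -> H1 at depth 28
  add 68.169.0.0/16 -> H2 at depth 16
  - 15.0.0.0/8 clear@8
  add 15.40.28.0/24 -> H7 at depth 24
  add 250.145.192.0/19 -> H1 at depth 19
  ? 68.169.0.14  path d0:-→d1:-→d2:-→d3:-→d4:-→d5:-→d6:-→d7:H2→d8:-→d9:-→d10:-→d11:-→d12:-→d13:-→d14:-→d15:-→d16:H2  best=H2
  add 15.40.0.0/16 -> H3 at depth 16
  add 15.0.0.0/10 -> H7 at depth 10
  add 68.169.0.0/16 -> H7 at depth 16
  add 250.145.0.0/16 -> H5 at depth 16
  add 64.0.0.0/5 -> H0 at depth 5
  - 250.145.0.0/16 clear@16
  add 15.40.28.132/32 -> H4 at depth 32
  ? 250.145.208.225  path d0:-→d1:-→d2:-→d3:-→d4:-→d5:-→d6:-→d7:-→d8:-→d9:-→d10:-→d11:-→d12:-→d13:-→d14:-→d15:-→d16:-→d17:-→d18:-→d19:H1→d20:H4→d21:-→d22:-→d23:-→d24:-→d25:-→d26:-→d27:-→d28:H1→d29:-  best=H1
  ? 15.40.28.38  path d0:-→d1:-→d2:-→d3:-→d4:-→d5:-→d6:-→d7:-→d8:-→d9:-→d10:H7→d11:-→d12:-→d13:-→d14:-→d15:-→d16:H3→d17:-→d18:-→d19:-→d20:-→d21:-→d22:-→d23:-→d24:H7  best=H7
  add 68.169.0.0/20 -> H3 at depth 20
  add 68.169.0.0/23 -> H2 at depth 23

== LOOKUPS ==
["H6","H6","H6","H2","H1","H7"]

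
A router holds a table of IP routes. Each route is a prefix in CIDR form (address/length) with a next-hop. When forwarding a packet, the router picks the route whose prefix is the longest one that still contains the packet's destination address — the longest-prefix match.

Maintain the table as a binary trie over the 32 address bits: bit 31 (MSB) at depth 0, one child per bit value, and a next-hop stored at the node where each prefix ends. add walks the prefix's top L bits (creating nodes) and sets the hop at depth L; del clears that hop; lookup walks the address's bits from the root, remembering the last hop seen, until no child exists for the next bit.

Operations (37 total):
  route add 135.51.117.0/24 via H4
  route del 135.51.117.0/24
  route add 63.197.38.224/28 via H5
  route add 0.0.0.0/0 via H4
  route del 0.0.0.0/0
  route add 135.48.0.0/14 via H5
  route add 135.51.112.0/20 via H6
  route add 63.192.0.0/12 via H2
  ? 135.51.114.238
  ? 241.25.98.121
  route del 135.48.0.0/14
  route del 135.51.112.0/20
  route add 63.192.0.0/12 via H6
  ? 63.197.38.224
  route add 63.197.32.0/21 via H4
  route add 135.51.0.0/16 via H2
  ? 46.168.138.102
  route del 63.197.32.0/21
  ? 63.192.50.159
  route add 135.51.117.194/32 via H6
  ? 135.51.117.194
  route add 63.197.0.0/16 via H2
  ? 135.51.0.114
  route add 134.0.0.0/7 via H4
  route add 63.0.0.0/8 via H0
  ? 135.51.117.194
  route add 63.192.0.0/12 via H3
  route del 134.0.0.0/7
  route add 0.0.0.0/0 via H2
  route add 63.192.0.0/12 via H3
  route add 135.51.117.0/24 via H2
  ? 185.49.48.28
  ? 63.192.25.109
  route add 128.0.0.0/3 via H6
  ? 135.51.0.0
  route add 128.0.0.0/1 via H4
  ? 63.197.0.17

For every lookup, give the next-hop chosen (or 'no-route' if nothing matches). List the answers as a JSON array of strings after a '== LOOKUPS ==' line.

Process each operation:
  + 135.51.117.0/24 (H4) depth=24
  del 135.51.117.0/24 (clear depth 24)
  + 63.197.38.224/28 (H5) depth=28
  + 0.0.0.0/0 (H4) depth=0
  del 0.0.0.0/0 (clear depth 0)
  + 135.48.0.0/14 (H5) depth=14
  + 135.51.112.0/20 (H6) depth=20
  + 63.192.0.0/12 (H2) depth=12
  lookup 135.51.114.238: bits 100001110011001101110 walk d0:-→d1:-→d2:-→d3:-→d4:-→d5:-→d6:-→d7:-→d8:-→d9:-→d10:-→d11:-→d12:-→d13:-→d14:H5→d15:-→d16:-→d17:-→d18:-→d19:-→d20:H6→d21:- -> H6
  lookup 241.25.98.121: bits 1 walk d0:-→d1:- -> no-route
  del 135.48.0.0/14 (clear depth 14)
  del 135.51.112.0/20 (clear depth 20)
  + 63.192.0.0/12 (H6) depth=12
  lookup 63.197.38.224: bits 0011111111000101001001101110 walk d0:-→d1:-→d2:-→d3:-→d4:-→d5:-→d6:-→d7:-→d8:-→d9:-→d10:-→d11:-→d12:H6→d13:-→d14:-→d15:-→d16:-→d17:-→d18:-→d19:-→d20:-→d21:-→d22:-→d23:-→d24:-→d25:-→d26:-→d27:-→d28:H5 -> H5
  + 63.197.32.0/21 (H4) depth=21
  + 135.51.0.0/16 (H2) depth=16
  lookup 46.168.138.102: bits 001 walk d0:-→d1:-→d2:-→d3:- -> no-route
  del 63.197.32.0/21 (clear depth 21)
  lookup 63.192.50.159: bits 0011111111000 walk d0:-→d1:-→d2:-→d3:-→d4:-→d5:-→d6:-→d7:-→d8:-→d9:-→d10:-→d11:-→d12:H6→d13:- -> H6
  + 135.51.117.194/32 (H6) depth=32
  lookup 135.51.117.194: bits 10000111001100110111010111000010 walk d0:-→d1:-→d2:-→d3:-→d4:-→d5:-→d6:-→d7:-→d8:-→d9:-→d10:-→d11:-→d12:-→d13:-→d14:-→d15:-→d16:H2→d17:-→d18:-→d19:-→d20:-→d21:-→d22:-→d23:-→d24:-→d25:-→d26:-→d27:-→d28:-→d29:-→d30:-→d31:-→d32:H6 -> H6
  + 63.197.0.0/16 (H2) depth=16
  lookup 135.51.0.114: bits 10000111001100110 walk d0:-→d1:-→d2:-→d3:-→d4:-→d5:-→d6:-→d7:-→d8:-→d9:-→d10:-→d11:-→d12:-→d13:-→d14:-→d15:-→d16:H2→d17:- -> H2
  + 134.0.0.0/7 (H4) depth=7
  + 63.0.0.0/8 (H0) depth=8
  lookup 135.51.117.194: bits 10000111001100110111010111000010 walk d0:-→d1:-→d2:-→d3:-→d4:-→d5:-→d6:-→d7:H4→d8:-→d9:-→d10:-→d11:-→d12:-→d13:-→d14:-→d15:-→d16:H2→d17:-→d18:-→d19:-→d20:-→d21:-→d22:-→d23:-→d24:-→d25:-→d26:-→d27:-→d28:-→d29:-→d30:-→d31:-→d32:H6 -> H6
  + 63.192.0.0/12 (H3) depth=12
  del 134.0.0.0/7 (clear depth 7)
  + 0.0.0.0/0 (H2) depth=0
  + 63.192.0.0/12 (H3) depth=12
  + 135.51.117.0/24 (H2) depth=24
  lookup 185.49.48.28: bits 10 walk d0:H2→d1:-→d2:- -> H2
  lookup 63.192.25.109: bits 0011111111000 walk d0:H2→d1:-→d2:-→d3:-→d4:-→d5:-→d6:-→d7:-→d8:H0→d9:-→d10:-→d11:-→d12:H3→d13:- -> H3
  + 128.0.0.0/3 (H6) depth=3
  lookup 135.51.0.0: bits 10000111001100110 walk d0:H2→d1:-→d2:-→d3:H6→d4:-→d5:-→d6:-→d7:-→d8:-→d9:-→d10:-→d11:-→d12:-→d13:-→d14:-→d15:-→d16:H2→d17:- -> H2
  + 128.0.0.0/1 (H4) depth=1
  lookup 63.197.0.17: bits 001111111100010100 walk d0:H2→d1:-→d2:-→d3:-→d4:-→d5:-→d6:-→d7:-→d8:H0→d9:-→d10:-→d11:-→d12:H3→d13:-→d14:-→d15:-→d16:H2→d17:-→d18:- -> H2

== LOOKUPS ==
["H6","no-route","H5","no-route","H6","H6","H2","H6","H2","H3","H2","H2"]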